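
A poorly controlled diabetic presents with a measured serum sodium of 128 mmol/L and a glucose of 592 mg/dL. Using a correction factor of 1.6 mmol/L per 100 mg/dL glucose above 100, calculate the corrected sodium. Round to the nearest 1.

Corrected Na = measured Na + 1.6 · (glucose − 100)/100
= 128 + 1.6 · (592 − 100)/100
= 128 + 7.9
= 135.9 mmol/L

136 mmol/L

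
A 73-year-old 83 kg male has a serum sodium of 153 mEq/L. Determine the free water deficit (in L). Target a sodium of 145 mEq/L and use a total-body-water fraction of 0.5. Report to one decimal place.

2.3 L

TBW = 0.5 · 83 = 41.5 L
Free water deficit = TBW · (Na/145 − 1)
= 41.5 · (153/145 − 1)
= 41.5 · 0.0552
= 2.29 L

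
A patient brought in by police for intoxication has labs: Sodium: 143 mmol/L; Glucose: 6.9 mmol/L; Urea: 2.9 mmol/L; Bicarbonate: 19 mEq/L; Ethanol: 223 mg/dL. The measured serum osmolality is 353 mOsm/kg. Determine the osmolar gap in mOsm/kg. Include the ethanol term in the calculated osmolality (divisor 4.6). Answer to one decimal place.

Calculated osmolality = 2·Na + glucose + urea + ethanol/4.6
= 2·143 + 6.9 + 2.9 + 223/4.6
= 286 + 6.90 + 2.90 + 48.48
= 344.28 mOsm/kg ≈ 344.3 mOsm/kg
Osmolar gap = measured − calculated = 353 − 344.3 = 8.7 mOsm/kg

8.7 mOsm/kg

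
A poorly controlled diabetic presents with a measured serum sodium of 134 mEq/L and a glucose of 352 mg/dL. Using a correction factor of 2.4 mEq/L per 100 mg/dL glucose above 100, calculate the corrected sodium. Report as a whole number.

140 mEq/L

Corrected Na = measured Na + 2.4 · (glucose − 100)/100
= 134 + 2.4 · (352 − 100)/100
= 134 + 6
= 140 mEq/L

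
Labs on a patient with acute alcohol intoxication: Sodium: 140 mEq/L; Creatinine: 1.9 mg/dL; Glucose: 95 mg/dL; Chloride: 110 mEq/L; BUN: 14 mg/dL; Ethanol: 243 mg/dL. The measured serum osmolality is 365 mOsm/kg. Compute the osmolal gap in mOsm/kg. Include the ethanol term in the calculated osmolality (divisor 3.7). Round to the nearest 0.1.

Calculated osmolality = 2·Na + glucose/18 + BUN/2.8 + ethanol/3.7
= 2·140 + 95/18 + 14/2.8 + 243/3.7
= 280 + 5.28 + 5 + 65.68
= 355.96 mOsm/kg ≈ 356.0 mOsm/kg
Osmolar gap = measured − calculated = 365 − 356.0 = 9.0 mOsm/kg

9.0 mOsm/kg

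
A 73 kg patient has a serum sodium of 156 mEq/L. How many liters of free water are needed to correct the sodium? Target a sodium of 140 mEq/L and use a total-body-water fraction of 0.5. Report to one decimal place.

TBW = 0.5 · 73 = 36.5 L
Free water deficit = TBW · (Na/140 − 1)
= 36.5 · (156/140 − 1)
= 36.5 · 0.1143
= 4.17 L

4.2 L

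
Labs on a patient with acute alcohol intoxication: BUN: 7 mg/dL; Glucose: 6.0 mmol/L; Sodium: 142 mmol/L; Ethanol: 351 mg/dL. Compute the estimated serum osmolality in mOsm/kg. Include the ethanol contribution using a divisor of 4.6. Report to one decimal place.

368.8 mOsm/kg

Calculated osmolality = 2·Na + glucose + BUN/2.8 + ethanol/4.6
= 2·142 + 6 + 7/2.8 + 351/4.6
= 284 + 6 + 2.50 + 76.30
= 368.8 mOsm/kg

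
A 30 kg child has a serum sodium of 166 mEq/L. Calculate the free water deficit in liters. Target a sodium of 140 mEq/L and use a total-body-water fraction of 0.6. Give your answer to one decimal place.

TBW = 0.6 · 30 = 18 L
Free water deficit = TBW · (Na/140 − 1)
= 18 · (166/140 − 1)
= 18 · 0.1857
= 3.34 L

3.3 L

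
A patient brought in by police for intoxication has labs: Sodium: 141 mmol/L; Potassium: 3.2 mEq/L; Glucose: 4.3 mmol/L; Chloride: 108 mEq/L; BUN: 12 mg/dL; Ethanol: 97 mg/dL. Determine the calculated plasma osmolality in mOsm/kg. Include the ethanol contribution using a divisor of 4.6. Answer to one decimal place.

Calculated osmolality = 2·Na + glucose + BUN/2.8 + ethanol/4.6
= 2·141 + 4.3 + 12/2.8 + 97/4.6
= 282 + 4.30 + 4.29 + 21.09
= 311.68 mOsm/kg

311.7 mOsm/kg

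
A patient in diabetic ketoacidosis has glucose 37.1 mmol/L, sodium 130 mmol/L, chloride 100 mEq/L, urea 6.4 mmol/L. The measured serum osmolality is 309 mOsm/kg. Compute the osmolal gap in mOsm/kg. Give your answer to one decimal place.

Calculated osmolality = 2·Na + glucose + urea
= 2·130 + 37.1 + 6.4
= 260 + 37.10 + 6.40
= 303.5 mOsm/kg ≈ 303.5 mOsm/kg
Osmolar gap = measured − calculated = 309 − 303.5 = 5.5 mOsm/kg

5.5 mOsm/kg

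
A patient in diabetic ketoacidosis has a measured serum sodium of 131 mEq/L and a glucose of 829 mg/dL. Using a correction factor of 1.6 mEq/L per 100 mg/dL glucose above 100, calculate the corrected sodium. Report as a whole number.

Corrected Na = measured Na + 1.6 · (glucose − 100)/100
= 131 + 1.6 · (829 − 100)/100
= 131 + 11.7
= 142.7 mEq/L

143 mEq/L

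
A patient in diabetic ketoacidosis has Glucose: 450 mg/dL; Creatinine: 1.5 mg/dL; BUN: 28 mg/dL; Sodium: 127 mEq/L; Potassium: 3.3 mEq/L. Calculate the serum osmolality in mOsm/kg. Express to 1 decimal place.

Calculated osmolality = 2·Na + glucose/18 + BUN/2.8
= 2·127 + 450/18 + 28/2.8
= 254 + 25 + 10
= 289 mOsm/kg

289.0 mOsm/kg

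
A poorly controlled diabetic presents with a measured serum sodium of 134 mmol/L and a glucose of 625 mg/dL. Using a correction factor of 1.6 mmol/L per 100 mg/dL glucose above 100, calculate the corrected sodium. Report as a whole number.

Corrected Na = measured Na + 1.6 · (glucose − 100)/100
= 134 + 1.6 · (625 − 100)/100
= 134 + 8.4
= 142.4 mmol/L

142 mmol/L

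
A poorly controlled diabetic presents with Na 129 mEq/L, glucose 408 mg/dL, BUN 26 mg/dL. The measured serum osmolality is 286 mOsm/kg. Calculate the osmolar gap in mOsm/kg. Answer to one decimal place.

-4.0 mOsm/kg

Calculated osmolality = 2·Na + glucose/18 + BUN/2.8
= 2·129 + 408/18 + 26/2.8
= 258 + 22.67 + 9.29
= 289.96 mOsm/kg ≈ 290.0 mOsm/kg
Osmolar gap = measured − calculated = 286 − 290.0 = -4.0 mOsm/kg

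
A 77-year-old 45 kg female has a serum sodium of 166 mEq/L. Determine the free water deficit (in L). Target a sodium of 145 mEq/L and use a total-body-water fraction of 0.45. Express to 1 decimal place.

2.9 L

TBW = 0.45 · 45 = 20.25 L
Free water deficit = TBW · (Na/145 − 1)
= 20.25 · (166/145 − 1)
= 20.25 · 0.1448
= 2.93 L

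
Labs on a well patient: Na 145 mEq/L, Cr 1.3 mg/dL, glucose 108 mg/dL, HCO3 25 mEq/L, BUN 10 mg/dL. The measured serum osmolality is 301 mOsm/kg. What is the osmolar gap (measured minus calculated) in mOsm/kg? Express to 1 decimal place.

Calculated osmolality = 2·Na + glucose/18 + BUN/2.8
= 2·145 + 108/18 + 10/2.8
= 290 + 6 + 3.57
= 299.57 mOsm/kg ≈ 299.6 mOsm/kg
Osmolar gap = measured − calculated = 301 − 299.6 = 1.4 mOsm/kg

1.4 mOsm/kg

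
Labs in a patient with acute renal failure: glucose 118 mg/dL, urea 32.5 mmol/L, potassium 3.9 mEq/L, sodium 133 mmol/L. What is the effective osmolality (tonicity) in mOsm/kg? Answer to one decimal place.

272.6 mOsm/kg

Effective osmolality excludes urea (freely permeant across cell membranes):
2·Na + glucose/18
= 2·133 + 118/18
= 266 + 6.56
= 272.56 mOsm/kg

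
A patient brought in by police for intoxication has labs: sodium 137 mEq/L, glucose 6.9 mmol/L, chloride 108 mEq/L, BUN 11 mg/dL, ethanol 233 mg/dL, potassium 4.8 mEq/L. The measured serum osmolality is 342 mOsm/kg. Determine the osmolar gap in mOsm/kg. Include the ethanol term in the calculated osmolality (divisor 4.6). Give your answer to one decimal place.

Calculated osmolality = 2·Na + glucose + BUN/2.8 + ethanol/4.6
= 2·137 + 6.9 + 11/2.8 + 233/4.6
= 274 + 6.90 + 3.93 + 50.65
= 335.48 mOsm/kg ≈ 335.5 mOsm/kg
Osmolar gap = measured − calculated = 342 − 335.5 = 6.5 mOsm/kg

6.5 mOsm/kg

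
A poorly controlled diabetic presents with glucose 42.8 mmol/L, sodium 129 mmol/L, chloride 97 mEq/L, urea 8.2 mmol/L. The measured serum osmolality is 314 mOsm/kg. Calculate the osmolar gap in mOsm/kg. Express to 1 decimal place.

5.0 mOsm/kg

Calculated osmolality = 2·Na + glucose + urea
= 2·129 + 42.8 + 8.2
= 258 + 42.80 + 8.20
= 309 mOsm/kg ≈ 309.0 mOsm/kg
Osmolar gap = measured − calculated = 314 − 309.0 = 5.0 mOsm/kg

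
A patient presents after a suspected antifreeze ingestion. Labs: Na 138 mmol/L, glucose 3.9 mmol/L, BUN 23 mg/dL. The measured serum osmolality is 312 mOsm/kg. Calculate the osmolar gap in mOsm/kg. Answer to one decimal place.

23.9 mOsm/kg

Calculated osmolality = 2·Na + glucose + BUN/2.8
= 2·138 + 3.9 + 23/2.8
= 276 + 3.90 + 8.21
= 288.11 mOsm/kg ≈ 288.1 mOsm/kg
Osmolar gap = measured − calculated = 312 − 288.1 = 23.9 mOsm/kg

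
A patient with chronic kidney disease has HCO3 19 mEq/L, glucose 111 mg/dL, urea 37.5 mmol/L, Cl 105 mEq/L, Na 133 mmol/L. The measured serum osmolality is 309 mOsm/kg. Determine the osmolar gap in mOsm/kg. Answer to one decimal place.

-0.7 mOsm/kg

Calculated osmolality = 2·Na + glucose/18 + urea
= 2·133 + 111/18 + 37.5
= 266 + 6.17 + 37.50
= 309.67 mOsm/kg ≈ 309.7 mOsm/kg
Osmolar gap = measured − calculated = 309 − 309.7 = -0.7 mOsm/kg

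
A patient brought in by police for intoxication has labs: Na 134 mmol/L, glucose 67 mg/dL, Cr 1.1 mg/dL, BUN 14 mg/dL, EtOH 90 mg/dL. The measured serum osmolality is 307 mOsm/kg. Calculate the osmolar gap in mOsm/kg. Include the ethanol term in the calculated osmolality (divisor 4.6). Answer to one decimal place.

10.7 mOsm/kg

Calculated osmolality = 2·Na + glucose/18 + BUN/2.8 + ethanol/4.6
= 2·134 + 67/18 + 14/2.8 + 90/4.6
= 268 + 3.72 + 5 + 19.57
= 296.29 mOsm/kg ≈ 296.3 mOsm/kg
Osmolar gap = measured − calculated = 307 − 296.3 = 10.7 mOsm/kg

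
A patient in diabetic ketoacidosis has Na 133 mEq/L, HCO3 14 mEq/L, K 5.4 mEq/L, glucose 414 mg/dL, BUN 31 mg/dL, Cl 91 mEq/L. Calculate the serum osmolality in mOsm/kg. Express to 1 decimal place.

300.1 mOsm/kg

Calculated osmolality = 2·Na + glucose/18 + BUN/2.8
= 2·133 + 414/18 + 31/2.8
= 266 + 23 + 11.07
= 300.07 mOsm/kg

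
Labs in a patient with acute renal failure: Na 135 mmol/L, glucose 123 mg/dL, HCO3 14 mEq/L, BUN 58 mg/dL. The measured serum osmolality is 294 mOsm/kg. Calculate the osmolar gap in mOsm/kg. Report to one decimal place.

-3.5 mOsm/kg

Calculated osmolality = 2·Na + glucose/18 + BUN/2.8
= 2·135 + 123/18 + 58/2.8
= 270 + 6.83 + 20.71
= 297.54 mOsm/kg ≈ 297.5 mOsm/kg
Osmolar gap = measured − calculated = 294 − 297.5 = -3.5 mOsm/kg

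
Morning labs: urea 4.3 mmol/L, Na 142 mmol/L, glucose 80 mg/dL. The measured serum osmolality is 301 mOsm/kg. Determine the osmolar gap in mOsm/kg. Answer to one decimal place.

Calculated osmolality = 2·Na + glucose/18 + urea
= 2·142 + 80/18 + 4.3
= 284 + 4.44 + 4.30
= 292.74 mOsm/kg ≈ 292.7 mOsm/kg
Osmolar gap = measured − calculated = 301 − 292.7 = 8.3 mOsm/kg

8.3 mOsm/kg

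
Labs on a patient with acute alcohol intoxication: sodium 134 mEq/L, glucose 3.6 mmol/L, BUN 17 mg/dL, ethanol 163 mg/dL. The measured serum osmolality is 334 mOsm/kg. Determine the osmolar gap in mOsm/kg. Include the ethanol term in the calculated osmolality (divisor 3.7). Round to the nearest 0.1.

Calculated osmolality = 2·Na + glucose + BUN/2.8 + ethanol/3.7
= 2·134 + 3.6 + 17/2.8 + 163/3.7
= 268 + 3.60 + 6.07 + 44.05
= 321.72 mOsm/kg ≈ 321.7 mOsm/kg
Osmolar gap = measured − calculated = 334 − 321.7 = 12.3 mOsm/kg

12.3 mOsm/kg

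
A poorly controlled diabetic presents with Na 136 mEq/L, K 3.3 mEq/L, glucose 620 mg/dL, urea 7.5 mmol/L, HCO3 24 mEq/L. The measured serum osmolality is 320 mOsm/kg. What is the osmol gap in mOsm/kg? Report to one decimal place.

6.1 mOsm/kg

Calculated osmolality = 2·Na + glucose/18 + urea
= 2·136 + 620/18 + 7.5
= 272 + 34.44 + 7.50
= 313.94 mOsm/kg ≈ 313.9 mOsm/kg
Osmolar gap = measured − calculated = 320 − 313.9 = 6.1 mOsm/kg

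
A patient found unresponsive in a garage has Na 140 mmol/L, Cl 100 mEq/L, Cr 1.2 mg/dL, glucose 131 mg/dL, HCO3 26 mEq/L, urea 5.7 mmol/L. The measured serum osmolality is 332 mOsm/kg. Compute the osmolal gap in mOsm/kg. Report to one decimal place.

Calculated osmolality = 2·Na + glucose/18 + urea
= 2·140 + 131/18 + 5.7
= 280 + 7.28 + 5.70
= 292.98 mOsm/kg ≈ 293.0 mOsm/kg
Osmolar gap = measured − calculated = 332 − 293.0 = 39.0 mOsm/kg

39.0 mOsm/kg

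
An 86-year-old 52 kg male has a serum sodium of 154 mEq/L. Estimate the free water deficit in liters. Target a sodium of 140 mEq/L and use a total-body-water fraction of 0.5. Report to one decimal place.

2.6 L

TBW = 0.5 · 52 = 26 L
Free water deficit = TBW · (Na/140 − 1)
= 26 · (154/140 − 1)
= 26 · 0.1
= 2.6 L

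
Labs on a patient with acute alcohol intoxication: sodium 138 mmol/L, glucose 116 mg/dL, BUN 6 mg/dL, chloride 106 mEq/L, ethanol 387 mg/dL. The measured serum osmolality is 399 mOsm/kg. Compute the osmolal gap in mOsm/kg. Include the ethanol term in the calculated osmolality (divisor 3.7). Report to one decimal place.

Calculated osmolality = 2·Na + glucose/18 + BUN/2.8 + ethanol/3.7
= 2·138 + 116/18 + 6/2.8 + 387/3.7
= 276 + 6.44 + 2.14 + 104.59
= 389.17 mOsm/kg ≈ 389.2 mOsm/kg
Osmolar gap = measured − calculated = 399 − 389.2 = 9.8 mOsm/kg

9.8 mOsm/kg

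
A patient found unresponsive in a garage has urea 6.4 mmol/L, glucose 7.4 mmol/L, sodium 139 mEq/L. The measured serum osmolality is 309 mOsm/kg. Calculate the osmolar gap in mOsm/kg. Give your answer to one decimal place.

Calculated osmolality = 2·Na + glucose + urea
= 2·139 + 7.4 + 6.4
= 278 + 7.40 + 6.40
= 291.8 mOsm/kg ≈ 291.8 mOsm/kg
Osmolar gap = measured − calculated = 309 − 291.8 = 17.2 mOsm/kg

17.2 mOsm/kg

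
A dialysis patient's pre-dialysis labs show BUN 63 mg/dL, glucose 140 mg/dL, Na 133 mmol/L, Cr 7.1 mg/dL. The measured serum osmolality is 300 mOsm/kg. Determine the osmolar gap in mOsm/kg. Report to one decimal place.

Calculated osmolality = 2·Na + glucose/18 + BUN/2.8
= 2·133 + 140/18 + 63/2.8
= 266 + 7.78 + 22.50
= 296.28 mOsm/kg ≈ 296.3 mOsm/kg
Osmolar gap = measured − calculated = 300 − 296.3 = 3.7 mOsm/kg

3.7 mOsm/kg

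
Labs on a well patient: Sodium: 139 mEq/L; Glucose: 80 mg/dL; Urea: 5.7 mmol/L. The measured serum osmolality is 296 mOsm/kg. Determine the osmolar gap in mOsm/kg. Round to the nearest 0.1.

Calculated osmolality = 2·Na + glucose/18 + urea
= 2·139 + 80/18 + 5.7
= 278 + 4.44 + 5.70
= 288.14 mOsm/kg ≈ 288.1 mOsm/kg
Osmolar gap = measured − calculated = 296 − 288.1 = 7.9 mOsm/kg

7.9 mOsm/kg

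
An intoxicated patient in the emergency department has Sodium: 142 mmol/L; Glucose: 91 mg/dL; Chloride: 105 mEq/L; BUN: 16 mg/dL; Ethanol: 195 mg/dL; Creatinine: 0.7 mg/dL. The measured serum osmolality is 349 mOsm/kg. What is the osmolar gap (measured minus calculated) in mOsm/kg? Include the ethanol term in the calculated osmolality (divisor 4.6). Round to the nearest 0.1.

Calculated osmolality = 2·Na + glucose/18 + BUN/2.8 + ethanol/4.6
= 2·142 + 91/18 + 16/2.8 + 195/4.6
= 284 + 5.06 + 5.71 + 42.39
= 337.16 mOsm/kg ≈ 337.2 mOsm/kg
Osmolar gap = measured − calculated = 349 − 337.2 = 11.8 mOsm/kg

11.8 mOsm/kg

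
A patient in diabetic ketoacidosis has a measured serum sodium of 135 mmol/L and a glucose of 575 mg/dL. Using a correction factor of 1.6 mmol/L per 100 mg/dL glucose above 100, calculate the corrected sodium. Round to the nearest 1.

Corrected Na = measured Na + 1.6 · (glucose − 100)/100
= 135 + 1.6 · (575 − 100)/100
= 135 + 7.6
= 142.6 mmol/L

143 mmol/L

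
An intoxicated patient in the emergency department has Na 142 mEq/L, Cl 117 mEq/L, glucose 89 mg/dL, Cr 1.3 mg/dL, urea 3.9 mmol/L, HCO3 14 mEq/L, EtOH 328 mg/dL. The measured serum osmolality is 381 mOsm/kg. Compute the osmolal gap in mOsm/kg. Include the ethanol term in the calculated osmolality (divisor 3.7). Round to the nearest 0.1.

-0.5 mOsm/kg

Calculated osmolality = 2·Na + glucose/18 + urea + ethanol/3.7
= 2·142 + 89/18 + 3.9 + 328/3.7
= 284 + 4.94 + 3.90 + 88.65
= 381.49 mOsm/kg ≈ 381.5 mOsm/kg
Osmolar gap = measured − calculated = 381 − 381.5 = -0.5 mOsm/kg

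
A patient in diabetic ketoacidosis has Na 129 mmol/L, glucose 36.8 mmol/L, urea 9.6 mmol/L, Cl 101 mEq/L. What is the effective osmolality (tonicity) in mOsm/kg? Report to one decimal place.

294.8 mOsm/kg

Effective osmolality excludes urea (freely permeant across cell membranes):
2·Na + glucose
= 2·129 + 36.8
= 258 + 36.8
= 294.8 mOsm/kg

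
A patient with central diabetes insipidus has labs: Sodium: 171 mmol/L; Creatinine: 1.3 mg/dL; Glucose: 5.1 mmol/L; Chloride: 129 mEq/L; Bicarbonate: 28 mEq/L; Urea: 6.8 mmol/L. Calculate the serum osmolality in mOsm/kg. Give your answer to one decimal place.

353.9 mOsm/kg

Calculated osmolality = 2·Na + glucose + urea
= 2·171 + 5.1 + 6.8
= 342 + 5.10 + 6.80
= 353.9 mOsm/kg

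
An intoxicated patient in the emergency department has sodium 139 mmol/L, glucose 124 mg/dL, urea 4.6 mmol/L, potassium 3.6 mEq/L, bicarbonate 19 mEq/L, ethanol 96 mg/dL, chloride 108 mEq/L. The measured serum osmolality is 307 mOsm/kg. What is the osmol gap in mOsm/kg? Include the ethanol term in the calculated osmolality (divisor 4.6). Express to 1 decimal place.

-3.4 mOsm/kg

Calculated osmolality = 2·Na + glucose/18 + urea + ethanol/4.6
= 2·139 + 124/18 + 4.6 + 96/4.6
= 278 + 6.89 + 4.60 + 20.87
= 310.36 mOsm/kg ≈ 310.4 mOsm/kg
Osmolar gap = measured − calculated = 307 − 310.4 = -3.4 mOsm/kg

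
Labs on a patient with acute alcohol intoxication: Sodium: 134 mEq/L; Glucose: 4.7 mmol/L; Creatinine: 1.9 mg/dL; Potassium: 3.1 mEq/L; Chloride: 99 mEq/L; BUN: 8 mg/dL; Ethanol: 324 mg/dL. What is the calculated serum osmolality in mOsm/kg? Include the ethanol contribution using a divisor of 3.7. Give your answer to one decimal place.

363.1 mOsm/kg

Calculated osmolality = 2·Na + glucose + BUN/2.8 + ethanol/3.7
= 2·134 + 4.7 + 8/2.8 + 324/3.7
= 268 + 4.70 + 2.86 + 87.57
= 363.13 mOsm/kg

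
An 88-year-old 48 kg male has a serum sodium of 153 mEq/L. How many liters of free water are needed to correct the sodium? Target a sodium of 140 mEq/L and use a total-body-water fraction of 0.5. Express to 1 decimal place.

2.2 L

TBW = 0.5 · 48 = 24 L
Free water deficit = TBW · (Na/140 − 1)
= 24 · (153/140 − 1)
= 24 · 0.0929
= 2.23 L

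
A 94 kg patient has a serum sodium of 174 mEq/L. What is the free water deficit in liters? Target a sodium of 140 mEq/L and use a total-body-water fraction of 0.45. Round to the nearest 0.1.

10.3 L

TBW = 0.45 · 94 = 42.3 L
Free water deficit = TBW · (Na/140 − 1)
= 42.3 · (174/140 − 1)
= 42.3 · 0.2429
= 10.27 L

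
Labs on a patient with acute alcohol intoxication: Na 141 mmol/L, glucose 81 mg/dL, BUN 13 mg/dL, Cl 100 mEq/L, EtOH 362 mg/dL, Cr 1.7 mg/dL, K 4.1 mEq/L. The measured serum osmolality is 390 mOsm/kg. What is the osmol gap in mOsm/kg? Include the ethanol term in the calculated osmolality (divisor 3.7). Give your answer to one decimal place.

Calculated osmolality = 2·Na + glucose/18 + BUN/2.8 + ethanol/3.7
= 2·141 + 81/18 + 13/2.8 + 362/3.7
= 282 + 4.50 + 4.64 + 97.84
= 388.98 mOsm/kg ≈ 389.0 mOsm/kg
Osmolar gap = measured − calculated = 390 − 389.0 = 1.0 mOsm/kg

1.0 mOsm/kg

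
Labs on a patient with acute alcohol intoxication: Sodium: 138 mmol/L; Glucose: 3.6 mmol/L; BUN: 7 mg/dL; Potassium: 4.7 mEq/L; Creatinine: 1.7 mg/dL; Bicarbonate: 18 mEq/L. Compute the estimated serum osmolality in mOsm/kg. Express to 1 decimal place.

Calculated osmolality = 2·Na + glucose + BUN/2.8
= 2·138 + 3.6 + 7/2.8
= 276 + 3.60 + 2.50
= 282.1 mOsm/kg

282.1 mOsm/kg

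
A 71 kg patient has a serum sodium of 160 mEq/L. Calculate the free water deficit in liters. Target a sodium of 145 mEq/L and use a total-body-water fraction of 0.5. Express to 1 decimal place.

TBW = 0.5 · 71 = 35.5 L
Free water deficit = TBW · (Na/145 − 1)
= 35.5 · (160/145 − 1)
= 35.5 · 0.1034
= 3.67 L

3.7 L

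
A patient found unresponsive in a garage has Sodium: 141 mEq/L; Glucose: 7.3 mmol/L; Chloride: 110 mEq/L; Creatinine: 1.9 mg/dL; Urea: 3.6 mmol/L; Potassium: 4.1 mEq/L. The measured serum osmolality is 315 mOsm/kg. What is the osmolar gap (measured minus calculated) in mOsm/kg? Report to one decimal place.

Calculated osmolality = 2·Na + glucose + urea
= 2·141 + 7.3 + 3.6
= 282 + 7.30 + 3.60
= 292.9 mOsm/kg ≈ 292.9 mOsm/kg
Osmolar gap = measured − calculated = 315 − 292.9 = 22.1 mOsm/kg

22.1 mOsm/kg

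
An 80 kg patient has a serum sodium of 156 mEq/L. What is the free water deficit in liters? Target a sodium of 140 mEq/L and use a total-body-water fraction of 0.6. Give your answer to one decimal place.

5.5 L

TBW = 0.6 · 80 = 48 L
Free water deficit = TBW · (Na/140 − 1)
= 48 · (156/140 − 1)
= 48 · 0.1143
= 5.49 L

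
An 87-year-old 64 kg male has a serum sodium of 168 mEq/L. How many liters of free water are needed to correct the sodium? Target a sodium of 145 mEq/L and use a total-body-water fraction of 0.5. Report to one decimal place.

5.1 L

TBW = 0.5 · 64 = 32 L
Free water deficit = TBW · (Na/145 − 1)
= 32 · (168/145 − 1)
= 32 · 0.1586
= 5.08 L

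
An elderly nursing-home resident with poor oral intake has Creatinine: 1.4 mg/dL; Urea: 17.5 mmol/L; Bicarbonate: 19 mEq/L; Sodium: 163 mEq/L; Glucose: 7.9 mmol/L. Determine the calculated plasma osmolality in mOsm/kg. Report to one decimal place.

351.4 mOsm/kg

Calculated osmolality = 2·Na + glucose + urea
= 2·163 + 7.9 + 17.5
= 326 + 7.90 + 17.50
= 351.4 mOsm/kg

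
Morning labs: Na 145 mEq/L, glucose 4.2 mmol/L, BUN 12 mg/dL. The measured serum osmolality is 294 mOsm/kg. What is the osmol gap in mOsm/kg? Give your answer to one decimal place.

Calculated osmolality = 2·Na + glucose + BUN/2.8
= 2·145 + 4.2 + 12/2.8
= 290 + 4.20 + 4.29
= 298.49 mOsm/kg ≈ 298.5 mOsm/kg
Osmolar gap = measured − calculated = 294 − 298.5 = -4.5 mOsm/kg

-4.5 mOsm/kg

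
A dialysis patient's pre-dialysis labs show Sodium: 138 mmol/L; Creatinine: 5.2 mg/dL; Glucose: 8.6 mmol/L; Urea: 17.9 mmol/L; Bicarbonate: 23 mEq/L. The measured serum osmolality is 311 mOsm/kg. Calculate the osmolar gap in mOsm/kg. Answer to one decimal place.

Calculated osmolality = 2·Na + glucose + urea
= 2·138 + 8.6 + 17.9
= 276 + 8.60 + 17.90
= 302.5 mOsm/kg ≈ 302.5 mOsm/kg
Osmolar gap = measured − calculated = 311 − 302.5 = 8.5 mOsm/kg

8.5 mOsm/kg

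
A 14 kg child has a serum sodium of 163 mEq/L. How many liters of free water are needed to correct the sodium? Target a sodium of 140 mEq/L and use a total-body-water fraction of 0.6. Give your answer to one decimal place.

TBW = 0.6 · 14 = 8.4 L
Free water deficit = TBW · (Na/140 − 1)
= 8.4 · (163/140 − 1)
= 8.4 · 0.1643
= 1.38 L

1.4 L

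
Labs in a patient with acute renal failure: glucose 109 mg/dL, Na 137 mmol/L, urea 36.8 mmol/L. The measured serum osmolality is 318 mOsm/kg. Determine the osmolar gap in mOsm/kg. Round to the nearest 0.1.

Calculated osmolality = 2·Na + glucose/18 + urea
= 2·137 + 109/18 + 36.8
= 274 + 6.06 + 36.80
= 316.86 mOsm/kg ≈ 316.9 mOsm/kg
Osmolar gap = measured − calculated = 318 − 316.9 = 1.1 mOsm/kg

1.1 mOsm/kg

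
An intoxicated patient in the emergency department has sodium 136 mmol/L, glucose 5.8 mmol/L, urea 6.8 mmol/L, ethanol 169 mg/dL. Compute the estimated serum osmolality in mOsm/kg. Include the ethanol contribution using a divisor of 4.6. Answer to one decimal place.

321.3 mOsm/kg

Calculated osmolality = 2·Na + glucose + urea + ethanol/4.6
= 2·136 + 5.8 + 6.8 + 169/4.6
= 272 + 5.80 + 6.80 + 36.74
= 321.34 mOsm/kg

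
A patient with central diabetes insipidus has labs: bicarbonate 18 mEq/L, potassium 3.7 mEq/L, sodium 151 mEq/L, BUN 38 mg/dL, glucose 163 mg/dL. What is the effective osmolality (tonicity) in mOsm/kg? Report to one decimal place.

Effective osmolality excludes urea (freely permeant across cell membranes):
2·Na + glucose/18
= 2·151 + 163/18
= 302 + 9.06
= 311.06 mOsm/kg

311.1 mOsm/kg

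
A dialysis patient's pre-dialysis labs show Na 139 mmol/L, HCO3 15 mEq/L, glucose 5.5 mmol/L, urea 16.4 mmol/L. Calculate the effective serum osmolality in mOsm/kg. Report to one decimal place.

283.5 mOsm/kg

Effective osmolality excludes urea (freely permeant across cell membranes):
2·Na + glucose
= 2·139 + 5.5
= 278 + 5.5
= 283.5 mOsm/kg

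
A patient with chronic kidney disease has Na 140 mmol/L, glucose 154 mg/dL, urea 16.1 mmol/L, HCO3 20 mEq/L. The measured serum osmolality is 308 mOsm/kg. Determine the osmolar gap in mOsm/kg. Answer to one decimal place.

Calculated osmolality = 2·Na + glucose/18 + urea
= 2·140 + 154/18 + 16.1
= 280 + 8.56 + 16.10
= 304.66 mOsm/kg ≈ 304.7 mOsm/kg
Osmolar gap = measured − calculated = 308 − 304.7 = 3.3 mOsm/kg

3.3 mOsm/kg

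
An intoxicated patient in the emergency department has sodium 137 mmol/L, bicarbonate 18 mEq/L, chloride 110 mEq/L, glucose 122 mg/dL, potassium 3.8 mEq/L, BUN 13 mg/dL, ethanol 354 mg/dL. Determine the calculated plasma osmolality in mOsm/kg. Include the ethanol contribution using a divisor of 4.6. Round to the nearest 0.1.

Calculated osmolality = 2·Na + glucose/18 + BUN/2.8 + ethanol/4.6
= 2·137 + 122/18 + 13/2.8 + 354/4.6
= 274 + 6.78 + 4.64 + 76.96
= 362.38 mOsm/kg

362.4 mOsm/kg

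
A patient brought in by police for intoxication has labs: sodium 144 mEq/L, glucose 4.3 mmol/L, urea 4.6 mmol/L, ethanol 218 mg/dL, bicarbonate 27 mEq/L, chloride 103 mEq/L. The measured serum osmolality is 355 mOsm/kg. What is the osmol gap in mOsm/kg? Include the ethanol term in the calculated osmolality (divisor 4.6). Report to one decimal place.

10.7 mOsm/kg

Calculated osmolality = 2·Na + glucose + urea + ethanol/4.6
= 2·144 + 4.3 + 4.6 + 218/4.6
= 288 + 4.30 + 4.60 + 47.39
= 344.29 mOsm/kg ≈ 344.3 mOsm/kg
Osmolar gap = measured − calculated = 355 − 344.3 = 10.7 mOsm/kg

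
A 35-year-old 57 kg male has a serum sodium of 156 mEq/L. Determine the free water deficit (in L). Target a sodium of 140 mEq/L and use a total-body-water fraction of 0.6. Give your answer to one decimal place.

3.9 L

TBW = 0.6 · 57 = 34.2 L
Free water deficit = TBW · (Na/140 − 1)
= 34.2 · (156/140 − 1)
= 34.2 · 0.1143
= 3.91 L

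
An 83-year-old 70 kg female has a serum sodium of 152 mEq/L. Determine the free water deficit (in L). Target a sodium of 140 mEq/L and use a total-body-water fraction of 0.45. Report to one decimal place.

2.7 L

TBW = 0.45 · 70 = 31.5 L
Free water deficit = TBW · (Na/140 − 1)
= 31.5 · (152/140 − 1)
= 31.5 · 0.0857
= 2.7 L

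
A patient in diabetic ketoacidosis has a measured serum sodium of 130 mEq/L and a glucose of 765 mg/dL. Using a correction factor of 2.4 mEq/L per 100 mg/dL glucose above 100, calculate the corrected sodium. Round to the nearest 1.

146 mEq/L

Corrected Na = measured Na + 2.4 · (glucose − 100)/100
= 130 + 2.4 · (765 − 100)/100
= 130 + 16
= 146 mEq/L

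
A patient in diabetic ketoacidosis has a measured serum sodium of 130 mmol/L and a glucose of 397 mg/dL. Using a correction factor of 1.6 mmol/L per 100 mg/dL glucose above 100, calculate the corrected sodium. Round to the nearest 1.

135 mmol/L

Corrected Na = measured Na + 1.6 · (glucose − 100)/100
= 130 + 1.6 · (397 − 100)/100
= 130 + 4.8
= 134.8 mmol/L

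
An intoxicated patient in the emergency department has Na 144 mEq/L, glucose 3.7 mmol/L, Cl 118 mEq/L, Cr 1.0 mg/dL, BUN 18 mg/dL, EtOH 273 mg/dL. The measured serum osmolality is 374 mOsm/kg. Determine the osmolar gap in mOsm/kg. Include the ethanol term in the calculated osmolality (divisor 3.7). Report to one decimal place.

Calculated osmolality = 2·Na + glucose + BUN/2.8 + ethanol/3.7
= 2·144 + 3.7 + 18/2.8 + 273/3.7
= 288 + 3.70 + 6.43 + 73.78
= 371.91 mOsm/kg ≈ 371.9 mOsm/kg
Osmolar gap = measured − calculated = 374 − 371.9 = 2.1 mOsm/kg

2.1 mOsm/kg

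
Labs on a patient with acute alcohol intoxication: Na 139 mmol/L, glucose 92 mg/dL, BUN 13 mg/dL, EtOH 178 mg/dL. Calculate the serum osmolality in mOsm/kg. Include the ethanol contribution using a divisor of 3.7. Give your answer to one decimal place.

335.9 mOsm/kg

Calculated osmolality = 2·Na + glucose/18 + BUN/2.8 + ethanol/3.7
= 2·139 + 92/18 + 13/2.8 + 178/3.7
= 278 + 5.11 + 4.64 + 48.11
= 335.86 mOsm/kg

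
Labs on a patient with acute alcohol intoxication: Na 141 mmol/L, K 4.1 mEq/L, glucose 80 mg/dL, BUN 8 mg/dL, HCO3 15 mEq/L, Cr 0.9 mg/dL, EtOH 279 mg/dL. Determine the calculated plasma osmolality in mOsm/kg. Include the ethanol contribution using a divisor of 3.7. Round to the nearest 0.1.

364.7 mOsm/kg

Calculated osmolality = 2·Na + glucose/18 + BUN/2.8 + ethanol/3.7
= 2·141 + 80/18 + 8/2.8 + 279/3.7
= 282 + 4.44 + 2.86 + 75.41
= 364.71 mOsm/kg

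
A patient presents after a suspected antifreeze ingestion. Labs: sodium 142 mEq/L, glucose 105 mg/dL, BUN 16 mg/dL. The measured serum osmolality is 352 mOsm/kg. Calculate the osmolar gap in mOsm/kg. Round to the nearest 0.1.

56.5 mOsm/kg

Calculated osmolality = 2·Na + glucose/18 + BUN/2.8
= 2·142 + 105/18 + 16/2.8
= 284 + 5.83 + 5.71
= 295.54 mOsm/kg ≈ 295.5 mOsm/kg
Osmolar gap = measured − calculated = 352 − 295.5 = 56.5 mOsm/kg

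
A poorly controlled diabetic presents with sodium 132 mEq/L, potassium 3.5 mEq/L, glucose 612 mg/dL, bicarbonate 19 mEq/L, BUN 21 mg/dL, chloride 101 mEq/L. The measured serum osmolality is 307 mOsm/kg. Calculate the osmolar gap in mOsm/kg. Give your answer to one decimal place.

Calculated osmolality = 2·Na + glucose/18 + BUN/2.8
= 2·132 + 612/18 + 21/2.8
= 264 + 34 + 7.50
= 305.5 mOsm/kg ≈ 305.5 mOsm/kg
Osmolar gap = measured − calculated = 307 − 305.5 = 1.5 mOsm/kg

1.5 mOsm/kg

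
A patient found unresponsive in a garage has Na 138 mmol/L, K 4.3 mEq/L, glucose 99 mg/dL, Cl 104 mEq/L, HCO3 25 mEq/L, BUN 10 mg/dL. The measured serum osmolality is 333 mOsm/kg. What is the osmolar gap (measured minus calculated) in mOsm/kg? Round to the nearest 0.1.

47.9 mOsm/kg

Calculated osmolality = 2·Na + glucose/18 + BUN/2.8
= 2·138 + 99/18 + 10/2.8
= 276 + 5.50 + 3.57
= 285.07 mOsm/kg ≈ 285.1 mOsm/kg
Osmolar gap = measured − calculated = 333 − 285.1 = 47.9 mOsm/kg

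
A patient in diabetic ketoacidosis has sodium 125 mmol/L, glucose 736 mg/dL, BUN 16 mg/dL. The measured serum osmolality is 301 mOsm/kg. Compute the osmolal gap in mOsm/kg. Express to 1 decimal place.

Calculated osmolality = 2·Na + glucose/18 + BUN/2.8
= 2·125 + 736/18 + 16/2.8
= 250 + 40.89 + 5.71
= 296.6 mOsm/kg ≈ 296.6 mOsm/kg
Osmolar gap = measured − calculated = 301 − 296.6 = 4.4 mOsm/kg

4.4 mOsm/kg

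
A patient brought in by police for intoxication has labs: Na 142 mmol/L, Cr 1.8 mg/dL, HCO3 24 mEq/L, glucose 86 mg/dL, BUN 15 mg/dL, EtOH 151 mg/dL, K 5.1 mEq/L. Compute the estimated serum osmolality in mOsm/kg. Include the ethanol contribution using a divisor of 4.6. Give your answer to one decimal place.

Calculated osmolality = 2·Na + glucose/18 + BUN/2.8 + ethanol/4.6
= 2·142 + 86/18 + 15/2.8 + 151/4.6
= 284 + 4.78 + 5.36 + 32.83
= 326.97 mOsm/kg

327.0 mOsm/kg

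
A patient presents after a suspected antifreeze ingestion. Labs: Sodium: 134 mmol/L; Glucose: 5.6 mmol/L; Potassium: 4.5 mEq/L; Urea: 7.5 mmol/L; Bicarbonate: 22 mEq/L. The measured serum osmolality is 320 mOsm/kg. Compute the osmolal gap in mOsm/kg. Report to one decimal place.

38.9 mOsm/kg

Calculated osmolality = 2·Na + glucose + urea
= 2·134 + 5.6 + 7.5
= 268 + 5.60 + 7.50
= 281.1 mOsm/kg ≈ 281.1 mOsm/kg
Osmolar gap = measured − calculated = 320 − 281.1 = 38.9 mOsm/kg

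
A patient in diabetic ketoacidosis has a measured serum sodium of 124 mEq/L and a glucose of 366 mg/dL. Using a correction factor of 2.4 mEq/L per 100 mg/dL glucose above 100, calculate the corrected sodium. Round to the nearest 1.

130 mEq/L

Corrected Na = measured Na + 2.4 · (glucose − 100)/100
= 124 + 2.4 · (366 − 100)/100
= 124 + 6.4
= 130.4 mEq/L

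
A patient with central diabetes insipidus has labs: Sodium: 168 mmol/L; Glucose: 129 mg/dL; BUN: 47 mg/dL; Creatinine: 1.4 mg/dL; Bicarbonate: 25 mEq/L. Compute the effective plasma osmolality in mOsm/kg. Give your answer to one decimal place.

343.2 mOsm/kg

Effective osmolality excludes urea (freely permeant across cell membranes):
2·Na + glucose/18
= 2·168 + 129/18
= 336 + 7.17
= 343.17 mOsm/kg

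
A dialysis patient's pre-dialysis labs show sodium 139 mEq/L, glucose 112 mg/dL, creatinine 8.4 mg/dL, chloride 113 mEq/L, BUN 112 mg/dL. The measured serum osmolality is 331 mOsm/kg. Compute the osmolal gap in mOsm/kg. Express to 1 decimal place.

6.8 mOsm/kg

Calculated osmolality = 2·Na + glucose/18 + BUN/2.8
= 2·139 + 112/18 + 112/2.8
= 278 + 6.22 + 40
= 324.22 mOsm/kg ≈ 324.2 mOsm/kg
Osmolar gap = measured − calculated = 331 − 324.2 = 6.8 mOsm/kg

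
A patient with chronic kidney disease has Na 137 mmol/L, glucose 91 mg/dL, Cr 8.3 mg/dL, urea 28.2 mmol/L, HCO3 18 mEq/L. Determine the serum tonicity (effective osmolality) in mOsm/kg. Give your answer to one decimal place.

279.1 mOsm/kg

Effective osmolality excludes urea (freely permeant across cell membranes):
2·Na + glucose/18
= 2·137 + 91/18
= 274 + 5.06
= 279.06 mOsm/kg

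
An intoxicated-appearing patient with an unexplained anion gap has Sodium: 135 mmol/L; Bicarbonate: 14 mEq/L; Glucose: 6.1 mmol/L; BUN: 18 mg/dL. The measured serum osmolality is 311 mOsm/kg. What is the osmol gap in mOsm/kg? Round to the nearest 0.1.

Calculated osmolality = 2·Na + glucose + BUN/2.8
= 2·135 + 6.1 + 18/2.8
= 270 + 6.10 + 6.43
= 282.53 mOsm/kg ≈ 282.5 mOsm/kg
Osmolar gap = measured − calculated = 311 − 282.5 = 28.5 mOsm/kg

28.5 mOsm/kg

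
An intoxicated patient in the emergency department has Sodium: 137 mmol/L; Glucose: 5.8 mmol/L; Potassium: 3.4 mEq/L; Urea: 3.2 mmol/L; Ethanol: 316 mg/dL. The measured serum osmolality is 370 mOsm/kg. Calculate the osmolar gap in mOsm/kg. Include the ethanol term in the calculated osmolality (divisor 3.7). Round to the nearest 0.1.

Calculated osmolality = 2·Na + glucose + urea + ethanol/3.7
= 2·137 + 5.8 + 3.2 + 316/3.7
= 274 + 5.80 + 3.20 + 85.41
= 368.41 mOsm/kg ≈ 368.4 mOsm/kg
Osmolar gap = measured − calculated = 370 − 368.4 = 1.6 mOsm/kg

1.6 mOsm/kg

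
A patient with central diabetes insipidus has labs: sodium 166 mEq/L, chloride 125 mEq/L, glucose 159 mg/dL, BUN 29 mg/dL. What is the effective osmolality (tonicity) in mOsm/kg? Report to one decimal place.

Effective osmolality excludes urea (freely permeant across cell membranes):
2·Na + glucose/18
= 2·166 + 159/18
= 332 + 8.83
= 340.83 mOsm/kg

340.8 mOsm/kg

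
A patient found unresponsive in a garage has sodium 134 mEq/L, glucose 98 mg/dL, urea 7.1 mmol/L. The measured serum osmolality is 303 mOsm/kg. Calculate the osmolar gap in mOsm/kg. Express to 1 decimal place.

22.5 mOsm/kg

Calculated osmolality = 2·Na + glucose/18 + urea
= 2·134 + 98/18 + 7.1
= 268 + 5.44 + 7.10
= 280.54 mOsm/kg ≈ 280.5 mOsm/kg
Osmolar gap = measured − calculated = 303 − 280.5 = 22.5 mOsm/kg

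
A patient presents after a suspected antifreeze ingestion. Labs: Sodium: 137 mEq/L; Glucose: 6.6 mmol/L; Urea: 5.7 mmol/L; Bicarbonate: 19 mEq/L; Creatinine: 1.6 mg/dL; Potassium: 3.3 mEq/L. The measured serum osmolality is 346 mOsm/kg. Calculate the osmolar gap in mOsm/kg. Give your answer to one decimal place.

Calculated osmolality = 2·Na + glucose + urea
= 2·137 + 6.6 + 5.7
= 274 + 6.60 + 5.70
= 286.3 mOsm/kg ≈ 286.3 mOsm/kg
Osmolar gap = measured − calculated = 346 − 286.3 = 59.7 mOsm/kg

59.7 mOsm/kg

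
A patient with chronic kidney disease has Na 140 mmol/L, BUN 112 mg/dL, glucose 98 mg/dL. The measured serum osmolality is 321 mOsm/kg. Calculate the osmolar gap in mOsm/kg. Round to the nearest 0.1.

Calculated osmolality = 2·Na + glucose/18 + BUN/2.8
= 2·140 + 98/18 + 112/2.8
= 280 + 5.44 + 40
= 325.44 mOsm/kg ≈ 325.4 mOsm/kg
Osmolar gap = measured − calculated = 321 − 325.4 = -4.4 mOsm/kg

-4.4 mOsm/kg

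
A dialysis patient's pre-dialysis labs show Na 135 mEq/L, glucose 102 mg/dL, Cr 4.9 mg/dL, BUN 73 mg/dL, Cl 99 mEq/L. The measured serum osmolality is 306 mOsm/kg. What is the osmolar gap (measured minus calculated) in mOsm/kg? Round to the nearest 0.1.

Calculated osmolality = 2·Na + glucose/18 + BUN/2.8
= 2·135 + 102/18 + 73/2.8
= 270 + 5.67 + 26.07
= 301.74 mOsm/kg ≈ 301.7 mOsm/kg
Osmolar gap = measured − calculated = 306 − 301.7 = 4.3 mOsm/kg

4.3 mOsm/kg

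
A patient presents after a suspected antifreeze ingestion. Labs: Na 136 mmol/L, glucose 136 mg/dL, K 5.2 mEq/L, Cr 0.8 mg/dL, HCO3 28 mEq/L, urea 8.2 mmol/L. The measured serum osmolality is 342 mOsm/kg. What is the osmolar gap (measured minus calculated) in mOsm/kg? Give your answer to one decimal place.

54.2 mOsm/kg

Calculated osmolality = 2·Na + glucose/18 + urea
= 2·136 + 136/18 + 8.2
= 272 + 7.56 + 8.20
= 287.76 mOsm/kg ≈ 287.8 mOsm/kg
Osmolar gap = measured − calculated = 342 − 287.8 = 54.2 mOsm/kg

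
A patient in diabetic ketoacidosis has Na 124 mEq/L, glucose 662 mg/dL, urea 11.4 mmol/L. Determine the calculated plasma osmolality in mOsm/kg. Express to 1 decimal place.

296.2 mOsm/kg

Calculated osmolality = 2·Na + glucose/18 + urea
= 2·124 + 662/18 + 11.4
= 248 + 36.78 + 11.40
= 296.18 mOsm/kg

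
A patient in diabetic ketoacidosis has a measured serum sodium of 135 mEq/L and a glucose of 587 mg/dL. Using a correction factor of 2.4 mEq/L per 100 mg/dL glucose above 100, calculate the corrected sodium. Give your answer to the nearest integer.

147 mEq/L

Corrected Na = measured Na + 2.4 · (glucose − 100)/100
= 135 + 2.4 · (587 − 100)/100
= 135 + 11.7
= 146.7 mEq/L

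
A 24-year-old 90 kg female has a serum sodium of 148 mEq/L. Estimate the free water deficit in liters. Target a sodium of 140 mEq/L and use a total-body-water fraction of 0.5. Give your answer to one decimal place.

2.6 L

TBW = 0.5 · 90 = 45 L
Free water deficit = TBW · (Na/140 − 1)
= 45 · (148/140 − 1)
= 45 · 0.0571
= 2.57 L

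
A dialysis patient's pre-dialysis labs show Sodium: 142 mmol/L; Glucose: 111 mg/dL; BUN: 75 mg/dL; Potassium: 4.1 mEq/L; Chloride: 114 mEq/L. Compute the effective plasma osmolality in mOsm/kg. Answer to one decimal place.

290.2 mOsm/kg

Effective osmolality excludes urea (freely permeant across cell membranes):
2·Na + glucose/18
= 2·142 + 111/18
= 284 + 6.17
= 290.17 mOsm/kg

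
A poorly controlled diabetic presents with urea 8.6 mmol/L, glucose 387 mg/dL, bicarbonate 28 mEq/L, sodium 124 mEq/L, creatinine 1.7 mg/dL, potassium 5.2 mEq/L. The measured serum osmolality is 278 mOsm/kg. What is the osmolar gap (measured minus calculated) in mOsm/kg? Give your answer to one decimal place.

-0.1 mOsm/kg

Calculated osmolality = 2·Na + glucose/18 + urea
= 2·124 + 387/18 + 8.6
= 248 + 21.50 + 8.60
= 278.1 mOsm/kg ≈ 278.1 mOsm/kg
Osmolar gap = measured − calculated = 278 − 278.1 = -0.1 mOsm/kg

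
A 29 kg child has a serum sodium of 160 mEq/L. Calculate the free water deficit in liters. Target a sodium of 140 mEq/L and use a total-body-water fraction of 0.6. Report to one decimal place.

TBW = 0.6 · 29 = 17.4 L
Free water deficit = TBW · (Na/140 − 1)
= 17.4 · (160/140 − 1)
= 17.4 · 0.1429
= 2.49 L

2.5 L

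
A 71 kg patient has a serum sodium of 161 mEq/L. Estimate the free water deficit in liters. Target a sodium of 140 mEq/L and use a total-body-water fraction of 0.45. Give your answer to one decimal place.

TBW = 0.45 · 71 = 31.95 L
Free water deficit = TBW · (Na/140 − 1)
= 31.95 · (161/140 − 1)
= 31.95 · 0.15
= 4.79 L

4.8 L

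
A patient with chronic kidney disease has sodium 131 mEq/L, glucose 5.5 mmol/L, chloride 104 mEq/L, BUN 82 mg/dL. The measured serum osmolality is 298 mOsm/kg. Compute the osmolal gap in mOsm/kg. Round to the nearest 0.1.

Calculated osmolality = 2·Na + glucose + BUN/2.8
= 2·131 + 5.5 + 82/2.8
= 262 + 5.50 + 29.29
= 296.79 mOsm/kg ≈ 296.8 mOsm/kg
Osmolar gap = measured − calculated = 298 − 296.8 = 1.2 mOsm/kg

1.2 mOsm/kg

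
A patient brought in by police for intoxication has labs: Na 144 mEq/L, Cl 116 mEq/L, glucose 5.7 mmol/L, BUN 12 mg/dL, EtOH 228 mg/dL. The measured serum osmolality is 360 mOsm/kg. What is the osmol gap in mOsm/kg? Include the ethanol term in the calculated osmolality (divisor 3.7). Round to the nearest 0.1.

0.4 mOsm/kg

Calculated osmolality = 2·Na + glucose + BUN/2.8 + ethanol/3.7
= 2·144 + 5.7 + 12/2.8 + 228/3.7
= 288 + 5.70 + 4.29 + 61.62
= 359.61 mOsm/kg ≈ 359.6 mOsm/kg
Osmolar gap = measured − calculated = 360 − 359.6 = 0.4 mOsm/kg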